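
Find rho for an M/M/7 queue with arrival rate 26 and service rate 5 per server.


rho = lambda/(c*mu) = 26/(7*5) = 0.7429

0.7429


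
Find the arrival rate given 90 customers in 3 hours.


lambda = total arrivals / time = 90 / 3 = 30.0 per hour

30.0 per hour


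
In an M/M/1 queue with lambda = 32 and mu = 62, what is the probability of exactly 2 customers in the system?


rho = 32/62; P(n) = (1-rho)*rho^n = (1-32/62)*(32/62)^2 = 0.1289

0.1289


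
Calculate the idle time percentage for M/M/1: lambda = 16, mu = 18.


Idle fraction = (1 - rho) * 100 = (1 - 16/18) * 100 = 11.1%

11.1%


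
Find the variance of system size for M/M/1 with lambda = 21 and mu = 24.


rho = 21/24; Var(N) = rho/(1-rho)^2 = 56.0

56.0


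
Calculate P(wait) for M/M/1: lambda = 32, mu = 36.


P(wait) = rho = lambda/mu = 32/36 = 0.8889

0.8889


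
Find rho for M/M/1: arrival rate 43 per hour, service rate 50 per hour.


rho = lambda/mu = 43/50 = 0.86

0.86


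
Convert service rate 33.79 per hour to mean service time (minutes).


Mean service time = 60/mu = 60/33.79 = 1.78 minutes

1.78 minutes


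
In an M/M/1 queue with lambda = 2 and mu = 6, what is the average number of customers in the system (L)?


rho = 2/6; L = rho/(1-rho) = 0.5

0.5


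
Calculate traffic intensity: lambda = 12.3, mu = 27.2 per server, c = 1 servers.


rho = lambda / (c * mu) = 12.3 / (1 * 27.2) = 0.4522

0.4522


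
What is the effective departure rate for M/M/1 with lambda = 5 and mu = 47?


For a stable queue (lambda < mu), throughput = lambda = 5 per hour

5 per hour


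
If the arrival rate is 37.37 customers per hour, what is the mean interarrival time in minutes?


Mean interarrival time = 60/lambda = 60/37.37 = 1.61 minutes

1.61 minutes


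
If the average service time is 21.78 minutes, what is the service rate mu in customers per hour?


mu = 60 / avg_service_time = 60 / 21.78 = 2.75 per hour

2.75 per hour


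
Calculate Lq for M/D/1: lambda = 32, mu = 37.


M/D/1: Lq = rho^2 / (2*(1-rho)) where rho = 32/37; Lq = 2.77

2.77


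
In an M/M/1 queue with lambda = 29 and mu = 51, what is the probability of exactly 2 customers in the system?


rho = 29/51; P(n) = (1-rho)*rho^n = (1-29/51)*(29/51)^2 = 0.1395

0.1395


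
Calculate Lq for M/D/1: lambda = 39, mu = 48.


M/D/1: Lq = rho^2 / (2*(1-rho)) where rho = 39/48; Lq = 1.76

1.76


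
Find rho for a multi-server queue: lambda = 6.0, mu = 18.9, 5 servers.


rho = lambda / (c * mu) = 6.0 / (5 * 18.9) = 0.0635

0.0635


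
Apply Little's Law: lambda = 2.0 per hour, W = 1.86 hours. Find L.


L = lambda * W = 2.0 * 1.86 = 3.72

3.72


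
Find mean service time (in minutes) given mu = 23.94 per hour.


Mean service time = 60/mu = 60/23.94 = 2.51 minutes

2.51 minutes


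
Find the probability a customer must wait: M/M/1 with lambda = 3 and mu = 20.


P(wait) = rho = lambda/mu = 3/20 = 0.15

0.15


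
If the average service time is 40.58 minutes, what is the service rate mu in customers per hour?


mu = 60 / avg_service_time = 60 / 40.58 = 1.48 per hour

1.48 per hour


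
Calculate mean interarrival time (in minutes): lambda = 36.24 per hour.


Mean interarrival time = 60/lambda = 60/36.24 = 1.66 minutes

1.66 minutes


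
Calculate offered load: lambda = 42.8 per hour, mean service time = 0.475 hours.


Offered load a = lambda * E[S] = 42.8 * 0.475 = 20.33 Erlangs

20.33 Erlangs


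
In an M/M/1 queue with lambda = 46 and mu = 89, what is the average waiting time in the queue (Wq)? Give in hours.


rho = 46/89; Wq = rho/(mu - lambda) = 0.012 hours

0.012 hours


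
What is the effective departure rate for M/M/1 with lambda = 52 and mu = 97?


For a stable queue (lambda < mu), throughput = lambda = 52 per hour

52 per hour


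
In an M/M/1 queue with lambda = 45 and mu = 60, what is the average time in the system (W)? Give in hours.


W = 1/(mu - lambda) = 1/(60 - 45) = 0.0667 hours

0.0667 hours


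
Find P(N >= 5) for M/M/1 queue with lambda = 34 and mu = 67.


P(N >= 5) = rho^5 = (34/67)^5 = 0.0337

0.0337


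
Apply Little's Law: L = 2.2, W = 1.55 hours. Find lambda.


lambda = L / W = 2.2 / 1.55 = 1.42 per hour

1.42 per hour


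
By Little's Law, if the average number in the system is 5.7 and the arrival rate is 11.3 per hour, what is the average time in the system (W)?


W = L / lambda = 5.7 / 11.3 = 0.5044 hours

0.5044 hours


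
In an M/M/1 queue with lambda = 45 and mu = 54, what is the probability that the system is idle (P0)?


P0 = 1 - rho = 1 - 45/54 = 0.1667

0.1667


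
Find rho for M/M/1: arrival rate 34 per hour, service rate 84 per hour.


rho = lambda/mu = 34/84 = 0.4048

0.4048


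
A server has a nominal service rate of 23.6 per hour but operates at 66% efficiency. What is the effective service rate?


Effective rate = mu * efficiency = 23.6 * 0.66 = 15.58 per hour

15.58 per hour


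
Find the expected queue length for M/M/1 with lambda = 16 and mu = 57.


rho = 16/57; Lq = rho^2/(1-rho) = 0.11

0.11


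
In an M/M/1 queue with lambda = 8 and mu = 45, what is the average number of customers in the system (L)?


rho = 8/45; L = rho/(1-rho) = 0.22

0.22


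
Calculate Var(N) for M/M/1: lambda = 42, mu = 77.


rho = 42/77; Var(N) = rho/(1-rho)^2 = 2.64

2.64


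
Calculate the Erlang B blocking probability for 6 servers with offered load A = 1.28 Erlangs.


B(N,A) = (A^N/N!) / sum(A^k/k!, k=0..N) with N=6, A=1.28 = 0.0017

0.0017


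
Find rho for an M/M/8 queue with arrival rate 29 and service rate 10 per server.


rho = lambda/(c*mu) = 29/(8*10) = 0.3625

0.3625


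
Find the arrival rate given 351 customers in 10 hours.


lambda = total arrivals / time = 351 / 10 = 35.1 per hour

35.1 per hour


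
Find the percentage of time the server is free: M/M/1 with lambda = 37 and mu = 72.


Idle fraction = (1 - rho) * 100 = (1 - 37/72) * 100 = 48.6%

48.6%


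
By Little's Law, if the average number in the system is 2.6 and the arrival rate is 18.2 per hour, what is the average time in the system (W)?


W = L / lambda = 2.6 / 18.2 = 0.1429 hours

0.1429 hours


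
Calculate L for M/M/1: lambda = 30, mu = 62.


rho = 30/62; L = rho/(1-rho) = 0.94

0.94


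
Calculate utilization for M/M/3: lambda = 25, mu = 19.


rho = lambda/(c*mu) = 25/(3*19) = 0.4386

0.4386


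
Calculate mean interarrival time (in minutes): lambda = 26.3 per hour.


Mean interarrival time = 60/lambda = 60/26.3 = 2.28 minutes

2.28 minutes


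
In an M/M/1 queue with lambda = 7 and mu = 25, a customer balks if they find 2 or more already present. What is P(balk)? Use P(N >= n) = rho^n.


P(N >= 2) = rho^2 = (7/25)^2 = 0.0784

0.0784


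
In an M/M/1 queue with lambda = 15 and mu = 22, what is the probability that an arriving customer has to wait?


P(wait) = rho = lambda/mu = 15/22 = 0.6818

0.6818


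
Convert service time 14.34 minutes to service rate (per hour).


mu = 60 / avg_service_time = 60 / 14.34 = 4.18 per hour

4.18 per hour


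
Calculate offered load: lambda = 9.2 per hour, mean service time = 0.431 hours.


Offered load a = lambda * E[S] = 9.2 * 0.431 = 3.97 Erlangs

3.97 Erlangs


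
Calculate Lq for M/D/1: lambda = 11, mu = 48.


M/D/1: Lq = rho^2 / (2*(1-rho)) where rho = 11/48; Lq = 0.03

0.03


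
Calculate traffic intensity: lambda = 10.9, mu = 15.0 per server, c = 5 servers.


rho = lambda / (c * mu) = 10.9 / (5 * 15.0) = 0.1453

0.1453


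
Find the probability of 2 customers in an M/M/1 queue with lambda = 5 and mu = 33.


rho = 5/33; P(n) = (1-rho)*rho^n = (1-5/33)*(5/33)^2 = 0.0195

0.0195


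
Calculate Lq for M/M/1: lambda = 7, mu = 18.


rho = 7/18; Lq = rho^2/(1-rho) = 0.25

0.25


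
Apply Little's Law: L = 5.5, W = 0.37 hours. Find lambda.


lambda = L / W = 5.5 / 0.37 = 14.86 per hour

14.86 per hour


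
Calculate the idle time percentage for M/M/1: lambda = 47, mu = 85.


Idle fraction = (1 - rho) * 100 = (1 - 47/85) * 100 = 44.7%

44.7%


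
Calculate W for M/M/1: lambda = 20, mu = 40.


W = 1/(mu - lambda) = 1/(40 - 20) = 0.05 hours

0.05 hours


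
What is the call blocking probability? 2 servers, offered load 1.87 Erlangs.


B(N,A) = (A^N/N!) / sum(A^k/k!, k=0..N) with N=2, A=1.87 = 0.3786

0.3786


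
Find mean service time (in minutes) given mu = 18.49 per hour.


Mean service time = 60/mu = 60/18.49 = 3.24 minutes

3.24 minutes


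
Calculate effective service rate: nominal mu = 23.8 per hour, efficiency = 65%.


Effective rate = mu * efficiency = 23.8 * 0.65 = 15.47 per hour

15.47 per hour


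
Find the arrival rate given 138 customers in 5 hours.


lambda = total arrivals / time = 138 / 5 = 27.6 per hour

27.6 per hour


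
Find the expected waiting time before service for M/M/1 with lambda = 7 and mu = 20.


rho = 7/20; Wq = rho/(mu - lambda) = 0.0269 hours

0.0269 hours


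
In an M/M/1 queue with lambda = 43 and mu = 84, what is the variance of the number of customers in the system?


rho = 43/84; Var(N) = rho/(1-rho)^2 = 2.15

2.15


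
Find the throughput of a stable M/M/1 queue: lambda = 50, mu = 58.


For a stable queue (lambda < mu), throughput = lambda = 50 per hour

50 per hour


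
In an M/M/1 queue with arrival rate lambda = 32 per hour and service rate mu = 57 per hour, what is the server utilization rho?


rho = lambda/mu = 32/57 = 0.5614

0.5614


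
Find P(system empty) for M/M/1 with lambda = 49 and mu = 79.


P0 = 1 - rho = 1 - 49/79 = 0.3797

0.3797


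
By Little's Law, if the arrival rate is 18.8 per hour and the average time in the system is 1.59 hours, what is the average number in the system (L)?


L = lambda * W = 18.8 * 1.59 = 29.89

29.89


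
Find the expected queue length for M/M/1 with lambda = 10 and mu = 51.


rho = 10/51; Lq = rho^2/(1-rho) = 0.05

0.05


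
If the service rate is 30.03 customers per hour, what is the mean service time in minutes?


Mean service time = 60/mu = 60/30.03 = 2.0 minutes

2.0 minutes


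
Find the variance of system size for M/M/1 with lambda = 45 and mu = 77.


rho = 45/77; Var(N) = rho/(1-rho)^2 = 3.38

3.38


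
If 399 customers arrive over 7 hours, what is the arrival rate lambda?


lambda = total arrivals / time = 399 / 7 = 57.0 per hour

57.0 per hour


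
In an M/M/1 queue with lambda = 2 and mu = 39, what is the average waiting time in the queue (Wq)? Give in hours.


rho = 2/39; Wq = rho/(mu - lambda) = 0.0014 hours

0.0014 hours


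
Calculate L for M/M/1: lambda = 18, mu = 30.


rho = 18/30; L = rho/(1-rho) = 1.5

1.5


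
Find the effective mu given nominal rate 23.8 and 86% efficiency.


Effective rate = mu * efficiency = 23.8 * 0.86 = 20.47 per hour

20.47 per hour


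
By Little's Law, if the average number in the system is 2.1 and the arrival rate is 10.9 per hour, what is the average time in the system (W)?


W = L / lambda = 2.1 / 10.9 = 0.1927 hours

0.1927 hours


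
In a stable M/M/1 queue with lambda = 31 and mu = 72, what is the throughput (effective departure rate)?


For a stable queue (lambda < mu), throughput = lambda = 31 per hour

31 per hour


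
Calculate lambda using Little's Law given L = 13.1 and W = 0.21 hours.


lambda = L / W = 13.1 / 0.21 = 62.38 per hour

62.38 per hour


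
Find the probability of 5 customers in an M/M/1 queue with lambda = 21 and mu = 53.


rho = 21/53; P(n) = (1-rho)*rho^n = (1-21/53)*(21/53)^5 = 0.0059

0.0059


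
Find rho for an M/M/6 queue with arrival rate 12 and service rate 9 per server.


rho = lambda/(c*mu) = 12/(6*9) = 0.2222

0.2222


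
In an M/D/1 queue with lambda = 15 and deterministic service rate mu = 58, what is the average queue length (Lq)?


M/D/1: Lq = rho^2 / (2*(1-rho)) where rho = 15/58; Lq = 0.05

0.05


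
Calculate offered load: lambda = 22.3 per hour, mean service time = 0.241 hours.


Offered load a = lambda * E[S] = 22.3 * 0.241 = 5.37 Erlangs

5.37 Erlangs


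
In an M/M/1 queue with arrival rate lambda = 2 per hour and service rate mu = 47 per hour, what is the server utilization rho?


rho = lambda/mu = 2/47 = 0.0426

0.0426


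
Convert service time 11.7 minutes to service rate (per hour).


mu = 60 / avg_service_time = 60 / 11.7 = 5.13 per hour

5.13 per hour


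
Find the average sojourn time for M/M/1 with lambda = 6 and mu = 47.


W = 1/(mu - lambda) = 1/(47 - 6) = 0.0244 hours

0.0244 hours


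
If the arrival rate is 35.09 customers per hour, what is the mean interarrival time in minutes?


Mean interarrival time = 60/lambda = 60/35.09 = 1.71 minutes

1.71 minutes


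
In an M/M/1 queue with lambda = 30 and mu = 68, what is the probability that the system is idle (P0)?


P0 = 1 - rho = 1 - 30/68 = 0.5588

0.5588


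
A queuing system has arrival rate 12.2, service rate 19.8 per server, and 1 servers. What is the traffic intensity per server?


rho = lambda / (c * mu) = 12.2 / (1 * 19.8) = 0.6162

0.6162


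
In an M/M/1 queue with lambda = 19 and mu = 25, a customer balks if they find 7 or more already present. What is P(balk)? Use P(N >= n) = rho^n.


P(N >= 7) = rho^7 = (19/25)^7 = 0.1465

0.1465


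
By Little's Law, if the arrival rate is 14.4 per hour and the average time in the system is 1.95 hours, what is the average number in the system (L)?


L = lambda * W = 14.4 * 1.95 = 28.08

28.08


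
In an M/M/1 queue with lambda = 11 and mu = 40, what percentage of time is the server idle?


Idle fraction = (1 - rho) * 100 = (1 - 11/40) * 100 = 72.5%

72.5%


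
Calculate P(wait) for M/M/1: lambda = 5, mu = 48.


P(wait) = rho = lambda/mu = 5/48 = 0.1042

0.1042


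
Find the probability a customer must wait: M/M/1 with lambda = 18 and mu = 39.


P(wait) = rho = lambda/mu = 18/39 = 0.4615

0.4615


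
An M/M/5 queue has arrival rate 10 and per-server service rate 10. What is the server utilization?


rho = lambda/(c*mu) = 10/(5*10) = 0.2

0.2


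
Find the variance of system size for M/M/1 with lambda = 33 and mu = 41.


rho = 33/41; Var(N) = rho/(1-rho)^2 = 21.14

21.14


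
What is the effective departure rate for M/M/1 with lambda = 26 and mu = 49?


For a stable queue (lambda < mu), throughput = lambda = 26 per hour

26 per hour


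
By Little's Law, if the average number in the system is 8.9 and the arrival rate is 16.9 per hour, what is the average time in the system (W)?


W = L / lambda = 8.9 / 16.9 = 0.5266 hours

0.5266 hours


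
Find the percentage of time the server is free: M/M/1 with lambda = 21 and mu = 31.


Idle fraction = (1 - rho) * 100 = (1 - 21/31) * 100 = 32.3%

32.3%


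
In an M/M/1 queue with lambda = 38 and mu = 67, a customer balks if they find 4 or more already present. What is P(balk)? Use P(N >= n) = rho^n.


P(N >= 4) = rho^4 = (38/67)^4 = 0.1035

0.1035


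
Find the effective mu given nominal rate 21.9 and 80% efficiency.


Effective rate = mu * efficiency = 21.9 * 0.8 = 17.52 per hour

17.52 per hour


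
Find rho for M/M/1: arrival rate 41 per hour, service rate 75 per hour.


rho = lambda/mu = 41/75 = 0.5467

0.5467


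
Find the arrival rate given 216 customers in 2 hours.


lambda = total arrivals / time = 216 / 2 = 108.0 per hour

108.0 per hour


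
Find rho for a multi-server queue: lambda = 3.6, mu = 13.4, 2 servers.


rho = lambda / (c * mu) = 3.6 / (2 * 13.4) = 0.1343

0.1343


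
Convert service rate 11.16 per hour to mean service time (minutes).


Mean service time = 60/mu = 60/11.16 = 5.38 minutes

5.38 minutes


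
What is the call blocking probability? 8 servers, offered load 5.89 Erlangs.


B(N,A) = (A^N/N!) / sum(A^k/k!, k=0..N) with N=8, A=5.89 = 0.1158

0.1158


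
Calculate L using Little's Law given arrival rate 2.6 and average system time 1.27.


L = lambda * W = 2.6 * 1.27 = 3.3

3.3


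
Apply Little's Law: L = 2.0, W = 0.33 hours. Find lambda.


lambda = L / W = 2.0 / 0.33 = 6.06 per hour

6.06 per hour


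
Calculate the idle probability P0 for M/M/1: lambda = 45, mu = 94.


P0 = 1 - rho = 1 - 45/94 = 0.5213

0.5213


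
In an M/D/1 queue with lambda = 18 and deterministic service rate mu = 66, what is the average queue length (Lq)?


M/D/1: Lq = rho^2 / (2*(1-rho)) where rho = 18/66; Lq = 0.05

0.05


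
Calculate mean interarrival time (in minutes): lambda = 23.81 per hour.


Mean interarrival time = 60/lambda = 60/23.81 = 2.52 minutes

2.52 minutes


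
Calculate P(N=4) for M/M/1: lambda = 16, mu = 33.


rho = 16/33; P(n) = (1-rho)*rho^n = (1-16/33)*(16/33)^4 = 0.0285

0.0285


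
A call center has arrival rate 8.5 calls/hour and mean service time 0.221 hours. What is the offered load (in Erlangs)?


Offered load a = lambda * E[S] = 8.5 * 0.221 = 1.88 Erlangs

1.88 Erlangs


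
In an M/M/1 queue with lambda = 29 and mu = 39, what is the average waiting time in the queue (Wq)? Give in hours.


rho = 29/39; Wq = rho/(mu - lambda) = 0.0744 hours

0.0744 hours


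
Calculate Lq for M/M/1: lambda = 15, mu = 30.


rho = 15/30; Lq = rho^2/(1-rho) = 0.5

0.5


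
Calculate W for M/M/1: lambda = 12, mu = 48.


W = 1/(mu - lambda) = 1/(48 - 12) = 0.0278 hours

0.0278 hours


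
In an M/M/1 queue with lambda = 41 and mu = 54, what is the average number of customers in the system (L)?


rho = 41/54; L = rho/(1-rho) = 3.15

3.15


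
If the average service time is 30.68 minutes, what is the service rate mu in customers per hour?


mu = 60 / avg_service_time = 60 / 30.68 = 1.96 per hour

1.96 per hour


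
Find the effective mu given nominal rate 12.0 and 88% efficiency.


Effective rate = mu * efficiency = 12.0 * 0.88 = 10.56 per hour

10.56 per hour


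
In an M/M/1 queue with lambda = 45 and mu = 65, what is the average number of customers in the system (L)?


rho = 45/65; L = rho/(1-rho) = 2.25

2.25


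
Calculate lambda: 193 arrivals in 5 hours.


lambda = total arrivals / time = 193 / 5 = 38.6 per hour

38.6 per hour


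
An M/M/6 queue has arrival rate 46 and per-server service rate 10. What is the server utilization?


rho = lambda/(c*mu) = 46/(6*10) = 0.7667

0.7667


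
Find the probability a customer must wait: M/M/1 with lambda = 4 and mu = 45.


P(wait) = rho = lambda/mu = 4/45 = 0.0889

0.0889


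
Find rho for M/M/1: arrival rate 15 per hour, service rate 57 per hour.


rho = lambda/mu = 15/57 = 0.2632

0.2632


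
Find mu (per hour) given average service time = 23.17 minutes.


mu = 60 / avg_service_time = 60 / 23.17 = 2.59 per hour

2.59 per hour


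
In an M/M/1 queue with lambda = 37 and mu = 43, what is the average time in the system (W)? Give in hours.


W = 1/(mu - lambda) = 1/(43 - 37) = 0.1667 hours

0.1667 hours


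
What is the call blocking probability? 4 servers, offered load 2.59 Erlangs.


B(N,A) = (A^N/N!) / sum(A^k/k!, k=0..N) with N=4, A=2.59 = 0.1601

0.1601


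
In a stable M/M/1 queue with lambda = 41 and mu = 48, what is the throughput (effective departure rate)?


For a stable queue (lambda < mu), throughput = lambda = 41 per hour

41 per hour


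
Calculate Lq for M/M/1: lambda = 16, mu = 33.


rho = 16/33; Lq = rho^2/(1-rho) = 0.46

0.46


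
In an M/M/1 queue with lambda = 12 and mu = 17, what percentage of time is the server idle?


Idle fraction = (1 - rho) * 100 = (1 - 12/17) * 100 = 29.4%

29.4%


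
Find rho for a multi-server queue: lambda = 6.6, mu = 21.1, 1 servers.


rho = lambda / (c * mu) = 6.6 / (1 * 21.1) = 0.3128

0.3128


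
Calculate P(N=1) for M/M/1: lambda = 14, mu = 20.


rho = 14/20; P(n) = (1-rho)*rho^n = (1-14/20)*(14/20)^1 = 0.21

0.21


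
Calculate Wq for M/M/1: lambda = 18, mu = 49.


rho = 18/49; Wq = rho/(mu - lambda) = 0.0118 hours

0.0118 hours


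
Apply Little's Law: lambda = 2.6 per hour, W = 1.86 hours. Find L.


L = lambda * W = 2.6 * 1.86 = 4.84

4.84


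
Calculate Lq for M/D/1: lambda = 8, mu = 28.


M/D/1: Lq = rho^2 / (2*(1-rho)) where rho = 8/28; Lq = 0.06

0.06


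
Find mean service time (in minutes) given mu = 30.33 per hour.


Mean service time = 60/mu = 60/30.33 = 1.98 minutes

1.98 minutes


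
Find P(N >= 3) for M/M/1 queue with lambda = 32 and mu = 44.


P(N >= 3) = rho^3 = (32/44)^3 = 0.3847

0.3847


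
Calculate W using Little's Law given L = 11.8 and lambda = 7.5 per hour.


W = L / lambda = 11.8 / 7.5 = 1.5733 hours

1.5733 hours


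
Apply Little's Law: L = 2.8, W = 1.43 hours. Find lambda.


lambda = L / W = 2.8 / 1.43 = 1.96 per hour

1.96 per hour


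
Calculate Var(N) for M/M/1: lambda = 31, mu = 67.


rho = 31/67; Var(N) = rho/(1-rho)^2 = 1.6

1.6


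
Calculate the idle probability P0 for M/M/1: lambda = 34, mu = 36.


P0 = 1 - rho = 1 - 34/36 = 0.0556

0.0556


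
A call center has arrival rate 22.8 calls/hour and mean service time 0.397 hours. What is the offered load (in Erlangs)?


Offered load a = lambda * E[S] = 22.8 * 0.397 = 9.05 Erlangs

9.05 Erlangs


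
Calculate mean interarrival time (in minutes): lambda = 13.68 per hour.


Mean interarrival time = 60/lambda = 60/13.68 = 4.39 minutes

4.39 minutes


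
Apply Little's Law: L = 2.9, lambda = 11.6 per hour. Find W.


W = L / lambda = 2.9 / 11.6 = 0.25 hours

0.25 hours


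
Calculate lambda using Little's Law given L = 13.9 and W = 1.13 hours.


lambda = L / W = 13.9 / 1.13 = 12.3 per hour

12.3 per hour


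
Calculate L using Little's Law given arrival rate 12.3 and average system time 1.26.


L = lambda * W = 12.3 * 1.26 = 15.5

15.5


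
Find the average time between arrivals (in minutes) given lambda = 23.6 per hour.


Mean interarrival time = 60/lambda = 60/23.6 = 2.54 minutes

2.54 minutes


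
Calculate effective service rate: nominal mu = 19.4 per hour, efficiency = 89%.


Effective rate = mu * efficiency = 19.4 * 0.89 = 17.27 per hour

17.27 per hour


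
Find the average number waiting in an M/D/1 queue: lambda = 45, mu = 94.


M/D/1: Lq = rho^2 / (2*(1-rho)) where rho = 45/94; Lq = 0.22

0.22


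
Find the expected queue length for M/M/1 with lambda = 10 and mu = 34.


rho = 10/34; Lq = rho^2/(1-rho) = 0.12

0.12


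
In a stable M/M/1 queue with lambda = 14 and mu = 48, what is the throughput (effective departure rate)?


For a stable queue (lambda < mu), throughput = lambda = 14 per hour

14 per hour


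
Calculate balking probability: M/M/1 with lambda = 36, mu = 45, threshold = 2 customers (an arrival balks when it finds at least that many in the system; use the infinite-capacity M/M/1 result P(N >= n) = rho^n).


P(N >= 2) = rho^2 = (36/45)^2 = 0.64

0.64


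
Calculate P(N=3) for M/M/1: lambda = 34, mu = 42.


rho = 34/42; P(n) = (1-rho)*rho^n = (1-34/42)*(34/42)^3 = 0.101

0.101


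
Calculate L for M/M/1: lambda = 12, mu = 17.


rho = 12/17; L = rho/(1-rho) = 2.4

2.4


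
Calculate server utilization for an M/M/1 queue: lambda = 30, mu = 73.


rho = lambda/mu = 30/73 = 0.411

0.411


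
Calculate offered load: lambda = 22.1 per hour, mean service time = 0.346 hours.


Offered load a = lambda * E[S] = 22.1 * 0.346 = 7.65 Erlangs

7.65 Erlangs


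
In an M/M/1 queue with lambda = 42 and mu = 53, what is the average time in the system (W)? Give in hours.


W = 1/(mu - lambda) = 1/(53 - 42) = 0.0909 hours

0.0909 hours


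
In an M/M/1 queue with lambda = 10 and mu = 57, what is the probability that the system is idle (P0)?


P0 = 1 - rho = 1 - 10/57 = 0.8246

0.8246


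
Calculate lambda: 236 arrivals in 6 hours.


lambda = total arrivals / time = 236 / 6 = 39.33 per hour

39.33 per hour


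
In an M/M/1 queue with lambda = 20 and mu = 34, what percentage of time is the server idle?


Idle fraction = (1 - rho) * 100 = (1 - 20/34) * 100 = 41.2%

41.2%


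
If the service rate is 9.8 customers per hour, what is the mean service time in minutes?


Mean service time = 60/mu = 60/9.8 = 6.12 minutes

6.12 minutes


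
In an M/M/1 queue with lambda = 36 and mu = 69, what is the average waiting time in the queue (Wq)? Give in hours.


rho = 36/69; Wq = rho/(mu - lambda) = 0.0158 hours

0.0158 hours


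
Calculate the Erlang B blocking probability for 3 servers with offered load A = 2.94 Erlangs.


B(N,A) = (A^N/N!) / sum(A^k/k!, k=0..N) with N=3, A=2.94 = 0.3389

0.3389


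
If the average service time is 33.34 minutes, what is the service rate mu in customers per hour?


mu = 60 / avg_service_time = 60 / 33.34 = 1.8 per hour

1.8 per hour


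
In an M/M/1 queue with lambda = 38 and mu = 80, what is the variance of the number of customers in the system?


rho = 38/80; Var(N) = rho/(1-rho)^2 = 1.72

1.72


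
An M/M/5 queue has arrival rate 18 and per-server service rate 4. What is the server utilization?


rho = lambda/(c*mu) = 18/(5*4) = 0.9

0.9


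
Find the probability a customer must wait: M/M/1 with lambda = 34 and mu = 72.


P(wait) = rho = lambda/mu = 34/72 = 0.4722

0.4722


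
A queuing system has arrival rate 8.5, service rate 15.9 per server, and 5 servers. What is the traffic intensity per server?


rho = lambda / (c * mu) = 8.5 / (5 * 15.9) = 0.1069

0.1069


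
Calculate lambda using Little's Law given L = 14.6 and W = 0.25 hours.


lambda = L / W = 14.6 / 0.25 = 58.4 per hour

58.4 per hour


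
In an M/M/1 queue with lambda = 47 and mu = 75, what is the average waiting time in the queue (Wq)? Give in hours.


rho = 47/75; Wq = rho/(mu - lambda) = 0.0224 hours

0.0224 hours


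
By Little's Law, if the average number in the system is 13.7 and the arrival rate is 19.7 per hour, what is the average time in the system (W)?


W = L / lambda = 13.7 / 19.7 = 0.6954 hours

0.6954 hours


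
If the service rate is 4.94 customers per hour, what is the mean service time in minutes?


Mean service time = 60/mu = 60/4.94 = 12.15 minutes

12.15 minutes


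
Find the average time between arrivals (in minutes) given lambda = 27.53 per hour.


Mean interarrival time = 60/lambda = 60/27.53 = 2.18 minutes

2.18 minutes


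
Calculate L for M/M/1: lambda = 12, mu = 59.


rho = 12/59; L = rho/(1-rho) = 0.26

0.26


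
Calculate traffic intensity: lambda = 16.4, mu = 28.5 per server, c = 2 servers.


rho = lambda / (c * mu) = 16.4 / (2 * 28.5) = 0.2877

0.2877


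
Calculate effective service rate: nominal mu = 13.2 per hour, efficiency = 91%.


Effective rate = mu * efficiency = 13.2 * 0.91 = 12.01 per hour

12.01 per hour


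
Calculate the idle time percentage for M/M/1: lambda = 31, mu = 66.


Idle fraction = (1 - rho) * 100 = (1 - 31/66) * 100 = 53.0%

53.0%


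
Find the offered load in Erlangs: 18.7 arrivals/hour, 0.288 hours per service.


Offered load a = lambda * E[S] = 18.7 * 0.288 = 5.39 Erlangs

5.39 Erlangs


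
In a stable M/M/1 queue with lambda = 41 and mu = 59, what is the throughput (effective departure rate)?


For a stable queue (lambda < mu), throughput = lambda = 41 per hour

41 per hour


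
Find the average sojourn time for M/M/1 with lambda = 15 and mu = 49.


W = 1/(mu - lambda) = 1/(49 - 15) = 0.0294 hours

0.0294 hours


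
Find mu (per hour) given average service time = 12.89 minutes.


mu = 60 / avg_service_time = 60 / 12.89 = 4.65 per hour

4.65 per hour


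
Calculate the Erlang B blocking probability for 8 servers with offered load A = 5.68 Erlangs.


B(N,A) = (A^N/N!) / sum(A^k/k!, k=0..N) with N=8, A=5.68 = 0.1044

0.1044


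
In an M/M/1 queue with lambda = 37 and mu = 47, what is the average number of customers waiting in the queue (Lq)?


rho = 37/47; Lq = rho^2/(1-rho) = 2.91

2.91


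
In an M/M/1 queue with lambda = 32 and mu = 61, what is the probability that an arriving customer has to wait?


P(wait) = rho = lambda/mu = 32/61 = 0.5246

0.5246


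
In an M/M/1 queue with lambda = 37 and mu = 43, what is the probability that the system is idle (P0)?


P0 = 1 - rho = 1 - 37/43 = 0.1395

0.1395


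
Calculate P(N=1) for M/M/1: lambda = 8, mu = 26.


rho = 8/26; P(n) = (1-rho)*rho^n = (1-8/26)*(8/26)^1 = 0.213

0.213


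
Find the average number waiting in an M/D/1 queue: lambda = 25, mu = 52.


M/D/1: Lq = rho^2 / (2*(1-rho)) where rho = 25/52; Lq = 0.22

0.22


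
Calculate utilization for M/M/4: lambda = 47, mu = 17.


rho = lambda/(c*mu) = 47/(4*17) = 0.6912

0.6912


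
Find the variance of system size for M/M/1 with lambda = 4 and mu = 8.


rho = 4/8; Var(N) = rho/(1-rho)^2 = 2.0

2.0


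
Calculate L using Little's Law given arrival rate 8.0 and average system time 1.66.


L = lambda * W = 8.0 * 1.66 = 13.28

13.28


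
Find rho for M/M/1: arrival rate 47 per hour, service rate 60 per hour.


rho = lambda/mu = 47/60 = 0.7833

0.7833


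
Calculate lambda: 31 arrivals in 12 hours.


lambda = total arrivals / time = 31 / 12 = 2.58 per hour

2.58 per hour


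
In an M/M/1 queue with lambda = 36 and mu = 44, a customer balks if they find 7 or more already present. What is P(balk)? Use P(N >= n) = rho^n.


P(N >= 7) = rho^7 = (36/44)^7 = 0.2454

0.2454


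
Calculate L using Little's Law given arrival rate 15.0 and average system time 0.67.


L = lambda * W = 15.0 * 0.67 = 10.05

10.05


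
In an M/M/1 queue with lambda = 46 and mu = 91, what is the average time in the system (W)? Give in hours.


W = 1/(mu - lambda) = 1/(91 - 46) = 0.0222 hours

0.0222 hours


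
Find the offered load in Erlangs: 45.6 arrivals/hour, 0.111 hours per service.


Offered load a = lambda * E[S] = 45.6 * 0.111 = 5.06 Erlangs

5.06 Erlangs


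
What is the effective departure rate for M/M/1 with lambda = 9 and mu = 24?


For a stable queue (lambda < mu), throughput = lambda = 9 per hour

9 per hour


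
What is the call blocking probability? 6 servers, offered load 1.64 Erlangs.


B(N,A) = (A^N/N!) / sum(A^k/k!, k=0..N) with N=6, A=1.64 = 0.0052

0.0052


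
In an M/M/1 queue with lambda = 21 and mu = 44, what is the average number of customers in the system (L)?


rho = 21/44; L = rho/(1-rho) = 0.91

0.91


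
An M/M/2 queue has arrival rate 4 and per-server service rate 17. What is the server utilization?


rho = lambda/(c*mu) = 4/(2*17) = 0.1176

0.1176


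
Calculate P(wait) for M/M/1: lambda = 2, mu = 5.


P(wait) = rho = lambda/mu = 2/5 = 0.4

0.4


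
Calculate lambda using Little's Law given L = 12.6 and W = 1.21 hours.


lambda = L / W = 12.6 / 1.21 = 10.41 per hour

10.41 per hour


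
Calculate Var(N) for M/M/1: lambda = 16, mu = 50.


rho = 16/50; Var(N) = rho/(1-rho)^2 = 0.69

0.69


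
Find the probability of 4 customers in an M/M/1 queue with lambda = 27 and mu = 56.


rho = 27/56; P(n) = (1-rho)*rho^n = (1-27/56)*(27/56)^4 = 0.028

0.028


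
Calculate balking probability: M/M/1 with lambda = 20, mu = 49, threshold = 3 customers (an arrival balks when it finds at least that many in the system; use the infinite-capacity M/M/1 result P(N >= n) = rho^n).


P(N >= 3) = rho^3 = (20/49)^3 = 0.068

0.068


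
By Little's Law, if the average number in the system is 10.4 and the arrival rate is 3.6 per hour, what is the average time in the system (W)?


W = L / lambda = 10.4 / 3.6 = 2.8889 hours

2.8889 hours


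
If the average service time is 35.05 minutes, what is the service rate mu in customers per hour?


mu = 60 / avg_service_time = 60 / 35.05 = 1.71 per hour

1.71 per hour


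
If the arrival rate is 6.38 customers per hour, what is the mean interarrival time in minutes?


Mean interarrival time = 60/lambda = 60/6.38 = 9.4 minutes

9.4 minutes


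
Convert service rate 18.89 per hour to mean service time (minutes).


Mean service time = 60/mu = 60/18.89 = 3.18 minutes

3.18 minutes


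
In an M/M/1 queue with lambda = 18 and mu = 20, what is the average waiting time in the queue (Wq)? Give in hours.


rho = 18/20; Wq = rho/(mu - lambda) = 0.45 hours

0.45 hours


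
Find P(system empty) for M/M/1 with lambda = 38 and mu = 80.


P0 = 1 - rho = 1 - 38/80 = 0.525

0.525


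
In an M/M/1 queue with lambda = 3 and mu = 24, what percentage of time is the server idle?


Idle fraction = (1 - rho) * 100 = (1 - 3/24) * 100 = 87.5%

87.5%


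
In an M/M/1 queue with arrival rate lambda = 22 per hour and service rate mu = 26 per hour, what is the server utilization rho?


rho = lambda/mu = 22/26 = 0.8462

0.8462


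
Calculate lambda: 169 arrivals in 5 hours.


lambda = total arrivals / time = 169 / 5 = 33.8 per hour

33.8 per hour


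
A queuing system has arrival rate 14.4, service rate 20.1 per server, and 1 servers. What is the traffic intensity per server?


rho = lambda / (c * mu) = 14.4 / (1 * 20.1) = 0.7164

0.7164


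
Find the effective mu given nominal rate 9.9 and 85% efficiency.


Effective rate = mu * efficiency = 9.9 * 0.85 = 8.42 per hour

8.42 per hour


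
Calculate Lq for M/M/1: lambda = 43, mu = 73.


rho = 43/73; Lq = rho^2/(1-rho) = 0.84

0.84


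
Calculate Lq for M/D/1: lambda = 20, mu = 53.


M/D/1: Lq = rho^2 / (2*(1-rho)) where rho = 20/53; Lq = 0.11

0.11


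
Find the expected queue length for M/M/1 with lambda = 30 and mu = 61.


rho = 30/61; Lq = rho^2/(1-rho) = 0.48

0.48


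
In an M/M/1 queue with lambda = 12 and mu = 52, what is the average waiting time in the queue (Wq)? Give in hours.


rho = 12/52; Wq = rho/(mu - lambda) = 0.0058 hours

0.0058 hours


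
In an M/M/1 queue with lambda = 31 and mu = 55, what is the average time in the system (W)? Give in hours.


W = 1/(mu - lambda) = 1/(55 - 31) = 0.0417 hours

0.0417 hours


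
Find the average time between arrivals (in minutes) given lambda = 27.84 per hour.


Mean interarrival time = 60/lambda = 60/27.84 = 2.16 minutes

2.16 minutes


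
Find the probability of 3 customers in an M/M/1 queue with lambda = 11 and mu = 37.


rho = 11/37; P(n) = (1-rho)*rho^n = (1-11/37)*(11/37)^3 = 0.0185

0.0185


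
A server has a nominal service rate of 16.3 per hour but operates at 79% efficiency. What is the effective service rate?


Effective rate = mu * efficiency = 16.3 * 0.79 = 12.88 per hour

12.88 per hour


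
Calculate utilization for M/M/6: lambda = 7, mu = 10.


rho = lambda/(c*mu) = 7/(6*10) = 0.1167

0.1167


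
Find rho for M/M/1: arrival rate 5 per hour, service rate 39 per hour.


rho = lambda/mu = 5/39 = 0.1282

0.1282


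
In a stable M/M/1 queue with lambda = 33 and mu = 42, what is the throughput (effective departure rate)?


For a stable queue (lambda < mu), throughput = lambda = 33 per hour

33 per hour


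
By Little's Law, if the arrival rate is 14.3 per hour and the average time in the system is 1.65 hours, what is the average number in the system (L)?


L = lambda * W = 14.3 * 1.65 = 23.6

23.6


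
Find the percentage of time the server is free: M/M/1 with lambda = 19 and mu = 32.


Idle fraction = (1 - rho) * 100 = (1 - 19/32) * 100 = 40.6%

40.6%


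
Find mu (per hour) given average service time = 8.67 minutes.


mu = 60 / avg_service_time = 60 / 8.67 = 6.92 per hour

6.92 per hour


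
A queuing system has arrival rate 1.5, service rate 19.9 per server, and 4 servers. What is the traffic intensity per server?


rho = lambda / (c * mu) = 1.5 / (4 * 19.9) = 0.0188

0.0188


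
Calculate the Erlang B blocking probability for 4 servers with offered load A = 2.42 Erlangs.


B(N,A) = (A^N/N!) / sum(A^k/k!, k=0..N) with N=4, A=2.42 = 0.1409

0.1409


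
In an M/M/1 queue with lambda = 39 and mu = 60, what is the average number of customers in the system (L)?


rho = 39/60; L = rho/(1-rho) = 1.86

1.86


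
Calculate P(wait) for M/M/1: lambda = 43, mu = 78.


P(wait) = rho = lambda/mu = 43/78 = 0.5513

0.5513


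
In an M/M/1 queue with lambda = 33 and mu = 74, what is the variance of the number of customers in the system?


rho = 33/74; Var(N) = rho/(1-rho)^2 = 1.45

1.45


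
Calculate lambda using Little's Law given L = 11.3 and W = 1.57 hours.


lambda = L / W = 11.3 / 1.57 = 7.2 per hour

7.2 per hour


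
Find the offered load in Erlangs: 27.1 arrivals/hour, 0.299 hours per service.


Offered load a = lambda * E[S] = 27.1 * 0.299 = 8.1 Erlangs

8.1 Erlangs


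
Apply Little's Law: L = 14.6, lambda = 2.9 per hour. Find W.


W = L / lambda = 14.6 / 2.9 = 5.0345 hours

5.0345 hours


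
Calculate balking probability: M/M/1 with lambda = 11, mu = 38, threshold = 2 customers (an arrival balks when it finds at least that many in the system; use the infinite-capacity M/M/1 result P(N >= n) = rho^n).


P(N >= 2) = rho^2 = (11/38)^2 = 0.0838

0.0838


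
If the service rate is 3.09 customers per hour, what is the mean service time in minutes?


Mean service time = 60/mu = 60/3.09 = 19.42 minutes

19.42 minutes


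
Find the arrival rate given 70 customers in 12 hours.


lambda = total arrivals / time = 70 / 12 = 5.83 per hour

5.83 per hour


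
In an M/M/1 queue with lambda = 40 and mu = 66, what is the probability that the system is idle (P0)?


P0 = 1 - rho = 1 - 40/66 = 0.3939

0.3939


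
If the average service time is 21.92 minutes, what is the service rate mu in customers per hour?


mu = 60 / avg_service_time = 60 / 21.92 = 2.74 per hour

2.74 per hour


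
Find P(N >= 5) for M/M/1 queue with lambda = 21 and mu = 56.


P(N >= 5) = rho^5 = (21/56)^5 = 0.0074

0.0074


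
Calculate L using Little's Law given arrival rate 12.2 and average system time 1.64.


L = lambda * W = 12.2 * 1.64 = 20.01

20.01


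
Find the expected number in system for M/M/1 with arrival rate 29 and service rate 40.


rho = 29/40; L = rho/(1-rho) = 2.64

2.64


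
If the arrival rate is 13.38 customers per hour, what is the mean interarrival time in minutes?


Mean interarrival time = 60/lambda = 60/13.38 = 4.48 minutes

4.48 minutes


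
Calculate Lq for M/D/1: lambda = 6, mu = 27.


M/D/1: Lq = rho^2 / (2*(1-rho)) where rho = 6/27; Lq = 0.03

0.03


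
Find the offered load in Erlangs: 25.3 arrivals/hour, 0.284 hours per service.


Offered load a = lambda * E[S] = 25.3 * 0.284 = 7.19 Erlangs

7.19 Erlangs


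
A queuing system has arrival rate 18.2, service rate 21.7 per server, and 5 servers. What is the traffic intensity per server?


rho = lambda / (c * mu) = 18.2 / (5 * 21.7) = 0.1677

0.1677


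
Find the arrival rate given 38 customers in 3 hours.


lambda = total arrivals / time = 38 / 3 = 12.67 per hour

12.67 per hour


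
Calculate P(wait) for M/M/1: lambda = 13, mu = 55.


P(wait) = rho = lambda/mu = 13/55 = 0.2364

0.2364


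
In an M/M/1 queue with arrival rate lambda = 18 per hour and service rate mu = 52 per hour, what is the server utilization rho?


rho = lambda/mu = 18/52 = 0.3462

0.3462


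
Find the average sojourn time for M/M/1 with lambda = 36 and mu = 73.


W = 1/(mu - lambda) = 1/(73 - 36) = 0.027 hours

0.027 hours
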